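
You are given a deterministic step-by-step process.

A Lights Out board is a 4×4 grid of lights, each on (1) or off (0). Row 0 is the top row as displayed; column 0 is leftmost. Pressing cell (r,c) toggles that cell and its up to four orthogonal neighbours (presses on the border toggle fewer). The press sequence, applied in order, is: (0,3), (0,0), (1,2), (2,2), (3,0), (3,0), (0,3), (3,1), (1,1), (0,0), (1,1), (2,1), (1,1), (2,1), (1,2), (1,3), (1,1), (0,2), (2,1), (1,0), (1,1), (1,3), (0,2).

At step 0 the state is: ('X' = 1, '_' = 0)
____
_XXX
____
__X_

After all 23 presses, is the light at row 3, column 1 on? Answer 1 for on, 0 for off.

0

t=0: ____
_XXX
____
__X_
t=1: __XX
_XX_
____
__X_
t=2: XXXX
XXX_
____
__X_
t=3: XX_X
X__X
__X_
__X_
t=4: XX_X
X_XX
_X_X
____
t=5: XX_X
X_XX
XX_X
XX__
t=6: XX_X
X_XX
_X_X
____
t=7: XXX_
X_X_
_X_X
____
t=8: XXX_
X_X_
___X
XXX_
t=9: X_X_
_X__
_X_X
XXX_
t=10: _XX_
XX__
_X_X
XXX_
t=11: __X_
__X_
___X
XXX_
t=12: __X_
_XX_
XXXX
X_X_
t=13: _XX_
X___
X_XX
X_X_
t=14: _XX_
XX__
_X_X
XXX_
t=15: _X__
X_XX
_XXX
XXX_
t=16: _X_X
X___
_XX_
XXX_
t=17: ___X
_XX_
__X_
XXX_
t=18: _XX_
_X__
__X_
XXX_
t=19: _XX_
____
XX__
X_X_
t=20: XXX_
XX__
_X__
X_X_
t=21: X_X_
__X_
____
X_X_
t=22: X_XX
___X
___X
X_X_
t=23: XX__
__XX
___X
X_X_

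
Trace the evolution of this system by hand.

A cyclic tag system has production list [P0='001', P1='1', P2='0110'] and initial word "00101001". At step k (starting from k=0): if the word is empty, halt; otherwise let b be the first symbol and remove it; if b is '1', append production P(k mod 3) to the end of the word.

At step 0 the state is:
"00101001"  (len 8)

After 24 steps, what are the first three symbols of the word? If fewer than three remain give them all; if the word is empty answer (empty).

110

gen 0: "00101001"  (len 8)
gen 1: "0101001"  (len 7)
gen 2: "101001"  (len 6)
gen 3: "010010110"  (len 9)
gen 4: "10010110"  (len 8)
gen 5: "00101101"  (len 8)
gen 6: "0101101"  (len 7)
gen 7: "101101"  (len 6)
gen 8: "011011"  (len 6)
gen 9: "11011"  (len 5)
gen 10: "1011001"  (len 7)
gen 11: "0110011"  (len 7)
gen 12: "110011"  (len 6)
gen 13: "10011001"  (len 8)
gen 14: "00110011"  (len 8)
gen 15: "0110011"  (len 7)
gen 16: "110011"  (len 6)
gen 17: "100111"  (len 6)
gen 18: "001110110"  (len 9)
gen 19: "01110110"  (len 8)
gen 20: "1110110"  (len 7)
gen 21: "1101100110"  (len 10)
gen 22: "101100110001"  (len 12)
gen 23: "011001100011"  (len 12)
gen 24: "11001100011"  (len 11)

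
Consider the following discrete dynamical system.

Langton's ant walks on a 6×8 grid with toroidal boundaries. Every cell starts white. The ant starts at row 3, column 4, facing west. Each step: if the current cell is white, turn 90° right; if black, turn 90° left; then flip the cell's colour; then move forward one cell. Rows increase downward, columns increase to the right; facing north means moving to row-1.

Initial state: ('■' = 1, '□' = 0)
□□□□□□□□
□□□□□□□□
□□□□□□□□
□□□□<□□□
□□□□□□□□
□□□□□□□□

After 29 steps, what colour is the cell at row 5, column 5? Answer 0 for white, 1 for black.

gen 0: □□□□□□□□
□□□□□□□□
□□□□□□□□
□□□□<□□□
□□□□□□□□
□□□□□□□□
gen 1: □□□□□□□□
□□□□□□□□
□□□□^□□□
□□□□■□□□
□□□□□□□□
□□□□□□□□
gen 2: □□□□□□□□
□□□□□□□□
□□□□■>□□
□□□□■□□□
□□□□□□□□
□□□□□□□□
gen 3: □□□□□□□□
□□□□□□□□
□□□□■■□□
□□□□■v□□
□□□□□□□□
□□□□□□□□
gen 4: □□□□□□□□
□□□□□□□□
□□□□■■□□
□□□□<■□□
□□□□□□□□
□□□□□□□□
gen 5: □□□□□□□□
□□□□□□□□
□□□□■■□□
□□□□□■□□
□□□□v□□□
□□□□□□□□
gen 6: □□□□□□□□
□□□□□□□□
□□□□■■□□
□□□□□■□□
□□□<■□□□
□□□□□□□□
gen 7: □□□□□□□□
□□□□□□□□
□□□□■■□□
□□□^□■□□
□□□■■□□□
□□□□□□□□
gen 8: □□□□□□□□
□□□□□□□□
□□□□■■□□
□□□■>■□□
□□□■■□□□
□□□□□□□□
gen 9: □□□□□□□□
□□□□□□□□
□□□□■■□□
□□□■■■□□
□□□■v□□□
□□□□□□□□
gen 10: □□□□□□□□
□□□□□□□□
□□□□■■□□
□□□■■■□□
□□□■□>□□
□□□□□□□□
gen 11: □□□□□□□□
□□□□□□□□
□□□□■■□□
□□□■■■□□
□□□■□■□□
□□□□□v□□
gen 12: □□□□□□□□
□□□□□□□□
□□□□■■□□
□□□■■■□□
□□□■□■□□
□□□□<■□□
gen 13: □□□□□□□□
□□□□□□□□
□□□□■■□□
□□□■■■□□
□□□■^■□□
□□□□■■□□
gen 14: □□□□□□□□
□□□□□□□□
□□□□■■□□
□□□■■■□□
□□□■■>□□
□□□□■■□□
gen 15: □□□□□□□□
□□□□□□□□
□□□□■■□□
□□□■■^□□
□□□■■□□□
□□□□■■□□
gen 16: □□□□□□□□
□□□□□□□□
□□□□■■□□
□□□■<□□□
□□□■■□□□
□□□□■■□□
gen 17: □□□□□□□□
□□□□□□□□
□□□□■■□□
□□□■□□□□
□□□■v□□□
□□□□■■□□
gen 18: □□□□□□□□
□□□□□□□□
□□□□■■□□
□□□■□□□□
□□□■□>□□
□□□□■■□□
gen 19: □□□□□□□□
□□□□□□□□
□□□□■■□□
□□□■□□□□
□□□■□■□□
□□□□■v□□
gen 20: □□□□□□□□
□□□□□□□□
□□□□■■□□
□□□■□□□□
□□□■□■□□
□□□□■□>□
gen 21: □□□□□□v□
□□□□□□□□
□□□□■■□□
□□□■□□□□
□□□■□■□□
□□□□■□■□
gen 22: □□□□□<■□
□□□□□□□□
□□□□■■□□
□□□■□□□□
□□□■□■□□
□□□□■□■□
gen 23: □□□□□■■□
□□□□□□□□
□□□□■■□□
□□□■□□□□
□□□■□■□□
□□□□■^■□
gen 24: □□□□□■■□
□□□□□□□□
□□□□■■□□
□□□■□□□□
□□□■□■□□
□□□□■■>□
gen 25: □□□□□■■□
□□□□□□□□
□□□□■■□□
□□□■□□□□
□□□■□■^□
□□□□■■□□
gen 26: □□□□□■■□
□□□□□□□□
□□□□■■□□
□□□■□□□□
□□□■□■■>
□□□□■■□□
gen 27: □□□□□■■□
□□□□□□□□
□□□□■■□□
□□□■□□□□
□□□■□■■■
□□□□■■□v
gen 28: □□□□□■■□
□□□□□□□□
□□□□■■□□
□□□■□□□□
□□□■□■■■
□□□□■■<■
gen 29: □□□□□■■□
□□□□□□□□
□□□□■■□□
□□□■□□□□
□□□■□■^■
□□□□■■■■

1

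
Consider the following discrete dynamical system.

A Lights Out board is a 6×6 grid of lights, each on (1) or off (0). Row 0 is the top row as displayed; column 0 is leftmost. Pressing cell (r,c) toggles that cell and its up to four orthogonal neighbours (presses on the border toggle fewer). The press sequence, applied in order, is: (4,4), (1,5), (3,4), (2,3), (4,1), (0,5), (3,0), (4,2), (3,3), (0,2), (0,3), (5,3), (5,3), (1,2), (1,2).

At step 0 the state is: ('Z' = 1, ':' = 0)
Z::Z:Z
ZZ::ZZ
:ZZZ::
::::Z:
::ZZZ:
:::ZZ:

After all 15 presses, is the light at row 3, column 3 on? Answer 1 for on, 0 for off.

gen 0: Z::Z:Z
ZZ::ZZ
:ZZZ::
::::Z:
::ZZZ:
:::ZZ:
gen 1: Z::Z:Z
ZZ::ZZ
:ZZZ::
::::::
::Z::Z
:::Z::
gen 2: Z::Z::
ZZ::::
:ZZZ:Z
::::::
::Z::Z
:::Z::
gen 3: Z::Z::
ZZ::::
:ZZZZZ
:::ZZZ
::Z:ZZ
:::Z::
gen 4: Z::Z::
ZZ:Z::
:Z:::Z
::::ZZ
::Z:ZZ
:::Z::
gen 5: Z::Z::
ZZ:Z::
:Z:::Z
:Z::ZZ
ZZ::ZZ
:Z:Z::
gen 6: Z::ZZZ
ZZ:Z:Z
:Z:::Z
:Z::ZZ
ZZ::ZZ
:Z:Z::
gen 7: Z::ZZZ
ZZ:Z:Z
ZZ:::Z
Z:::ZZ
:Z::ZZ
:Z:Z::
gen 8: Z::ZZZ
ZZ:Z:Z
ZZ:::Z
Z:Z:ZZ
::ZZZZ
:ZZZ::
gen 9: Z::ZZZ
ZZ:Z:Z
ZZ:Z:Z
Z::Z:Z
::Z:ZZ
:ZZZ::
gen 10: ZZZ:ZZ
ZZZZ:Z
ZZ:Z:Z
Z::Z:Z
::Z:ZZ
:ZZZ::
gen 11: ZZ:Z:Z
ZZZ::Z
ZZ:Z:Z
Z::Z:Z
::Z:ZZ
:ZZZ::
gen 12: ZZ:Z:Z
ZZZ::Z
ZZ:Z:Z
Z::Z:Z
::ZZZZ
:Z::Z:
gen 13: ZZ:Z:Z
ZZZ::Z
ZZ:Z:Z
Z::Z:Z
::Z:ZZ
:ZZZ::
gen 14: ZZZZ:Z
Z::Z:Z
ZZZZ:Z
Z::Z:Z
::Z:ZZ
:ZZZ::
gen 15: ZZ:Z:Z
ZZZ::Z
ZZ:Z:Z
Z::Z:Z
::Z:ZZ
:ZZZ::

1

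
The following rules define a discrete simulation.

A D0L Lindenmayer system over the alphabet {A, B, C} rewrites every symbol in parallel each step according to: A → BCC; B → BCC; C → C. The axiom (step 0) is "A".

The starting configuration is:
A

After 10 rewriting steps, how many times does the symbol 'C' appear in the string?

gen 0: A
gen 1: BCC
gen 2: BCCCC
gen 3: BCCCCCC
gen 4: BCCCCCCCC
gen 5: BCCCCCCCCCC
gen 6: BCCCCCCCCCCCC
gen 7: BCCCCCCCCCCCCCC
gen 8: BCCCCCCCCCCCCCCCC
gen 9: BCCCCCCCCCCCCCCCCCC
gen 10: BCCCCCCCCCCCCCCCCCCCC

20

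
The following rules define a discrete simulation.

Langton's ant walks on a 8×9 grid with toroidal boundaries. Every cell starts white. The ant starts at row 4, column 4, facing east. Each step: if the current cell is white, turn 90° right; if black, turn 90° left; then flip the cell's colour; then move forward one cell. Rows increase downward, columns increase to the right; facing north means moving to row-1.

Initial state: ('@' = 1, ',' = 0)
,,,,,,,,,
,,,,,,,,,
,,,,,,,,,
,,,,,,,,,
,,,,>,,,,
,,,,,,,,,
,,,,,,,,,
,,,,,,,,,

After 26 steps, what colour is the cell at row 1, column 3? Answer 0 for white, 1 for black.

1

k=0  ,,,,,,,,,
,,,,,,,,,
,,,,,,,,,
,,,,,,,,,
,,,,>,,,,
,,,,,,,,,
,,,,,,,,,
,,,,,,,,,
k=1  ,,,,,,,,,
,,,,,,,,,
,,,,,,,,,
,,,,,,,,,
,,,,@,,,,
,,,,v,,,,
,,,,,,,,,
,,,,,,,,,
k=2  ,,,,,,,,,
,,,,,,,,,
,,,,,,,,,
,,,,,,,,,
,,,,@,,,,
,,,<@,,,,
,,,,,,,,,
,,,,,,,,,
k=3  ,,,,,,,,,
,,,,,,,,,
,,,,,,,,,
,,,,,,,,,
,,,^@,,,,
,,,@@,,,,
,,,,,,,,,
,,,,,,,,,
k=4  ,,,,,,,,,
,,,,,,,,,
,,,,,,,,,
,,,,,,,,,
,,,@>,,,,
,,,@@,,,,
,,,,,,,,,
,,,,,,,,,
k=5  ,,,,,,,,,
,,,,,,,,,
,,,,,,,,,
,,,,^,,,,
,,,@,,,,,
,,,@@,,,,
,,,,,,,,,
,,,,,,,,,
k=6  ,,,,,,,,,
,,,,,,,,,
,,,,,,,,,
,,,,@>,,,
,,,@,,,,,
,,,@@,,,,
,,,,,,,,,
,,,,,,,,,
k=7  ,,,,,,,,,
,,,,,,,,,
,,,,,,,,,
,,,,@@,,,
,,,@,v,,,
,,,@@,,,,
,,,,,,,,,
,,,,,,,,,
k=8  ,,,,,,,,,
,,,,,,,,,
,,,,,,,,,
,,,,@@,,,
,,,@<@,,,
,,,@@,,,,
,,,,,,,,,
,,,,,,,,,
k=9  ,,,,,,,,,
,,,,,,,,,
,,,,,,,,,
,,,,^@,,,
,,,@@@,,,
,,,@@,,,,
,,,,,,,,,
,,,,,,,,,
k=10  ,,,,,,,,,
,,,,,,,,,
,,,,,,,,,
,,,<,@,,,
,,,@@@,,,
,,,@@,,,,
,,,,,,,,,
,,,,,,,,,
k=11  ,,,,,,,,,
,,,,,,,,,
,,,^,,,,,
,,,@,@,,,
,,,@@@,,,
,,,@@,,,,
,,,,,,,,,
,,,,,,,,,
k=12  ,,,,,,,,,
,,,,,,,,,
,,,@>,,,,
,,,@,@,,,
,,,@@@,,,
,,,@@,,,,
,,,,,,,,,
,,,,,,,,,
k=13  ,,,,,,,,,
,,,,,,,,,
,,,@@,,,,
,,,@v@,,,
,,,@@@,,,
,,,@@,,,,
,,,,,,,,,
,,,,,,,,,
k=14  ,,,,,,,,,
,,,,,,,,,
,,,@@,,,,
,,,<@@,,,
,,,@@@,,,
,,,@@,,,,
,,,,,,,,,
,,,,,,,,,
k=15  ,,,,,,,,,
,,,,,,,,,
,,,@@,,,,
,,,,@@,,,
,,,v@@,,,
,,,@@,,,,
,,,,,,,,,
,,,,,,,,,
k=16  ,,,,,,,,,
,,,,,,,,,
,,,@@,,,,
,,,,@@,,,
,,,,>@,,,
,,,@@,,,,
,,,,,,,,,
,,,,,,,,,
k=17  ,,,,,,,,,
,,,,,,,,,
,,,@@,,,,
,,,,^@,,,
,,,,,@,,,
,,,@@,,,,
,,,,,,,,,
,,,,,,,,,
k=18  ,,,,,,,,,
,,,,,,,,,
,,,@@,,,,
,,,<,@,,,
,,,,,@,,,
,,,@@,,,,
,,,,,,,,,
,,,,,,,,,
k=19  ,,,,,,,,,
,,,,,,,,,
,,,^@,,,,
,,,@,@,,,
,,,,,@,,,
,,,@@,,,,
,,,,,,,,,
,,,,,,,,,
k=20  ,,,,,,,,,
,,,,,,,,,
,,<,@,,,,
,,,@,@,,,
,,,,,@,,,
,,,@@,,,,
,,,,,,,,,
,,,,,,,,,
k=21  ,,,,,,,,,
,,^,,,,,,
,,@,@,,,,
,,,@,@,,,
,,,,,@,,,
,,,@@,,,,
,,,,,,,,,
,,,,,,,,,
k=22  ,,,,,,,,,
,,@>,,,,,
,,@,@,,,,
,,,@,@,,,
,,,,,@,,,
,,,@@,,,,
,,,,,,,,,
,,,,,,,,,
k=23  ,,,,,,,,,
,,@@,,,,,
,,@v@,,,,
,,,@,@,,,
,,,,,@,,,
,,,@@,,,,
,,,,,,,,,
,,,,,,,,,
k=24  ,,,,,,,,,
,,@@,,,,,
,,<@@,,,,
,,,@,@,,,
,,,,,@,,,
,,,@@,,,,
,,,,,,,,,
,,,,,,,,,
k=25  ,,,,,,,,,
,,@@,,,,,
,,,@@,,,,
,,v@,@,,,
,,,,,@,,,
,,,@@,,,,
,,,,,,,,,
,,,,,,,,,
k=26  ,,,,,,,,,
,,@@,,,,,
,,,@@,,,,
,<@@,@,,,
,,,,,@,,,
,,,@@,,,,
,,,,,,,,,
,,,,,,,,,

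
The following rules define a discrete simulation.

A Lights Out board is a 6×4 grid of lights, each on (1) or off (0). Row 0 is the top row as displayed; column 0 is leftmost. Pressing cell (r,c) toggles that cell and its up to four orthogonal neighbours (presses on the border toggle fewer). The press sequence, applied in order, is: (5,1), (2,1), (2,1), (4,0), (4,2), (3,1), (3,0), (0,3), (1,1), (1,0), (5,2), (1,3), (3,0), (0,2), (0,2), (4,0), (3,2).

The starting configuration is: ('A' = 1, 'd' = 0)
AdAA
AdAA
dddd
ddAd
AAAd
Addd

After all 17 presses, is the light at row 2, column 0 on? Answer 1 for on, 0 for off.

1

t=0: AdAA
AdAA
dddd
ddAd
AAAd
Addd
t=1: AdAA
AdAA
dddd
ddAd
AdAd
dAAd
t=2: AdAA
AAAA
AAAd
dAAd
AdAd
dAAd
t=3: AdAA
AdAA
dddd
ddAd
AdAd
dAAd
t=4: AdAA
AdAA
dddd
AdAd
dAAd
AAAd
t=5: AdAA
AdAA
dddd
Addd
dddA
AAdd
t=6: AdAA
AdAA
dAdd
dAAd
dAdA
AAdd
t=7: AdAA
AdAA
AAdd
AdAd
AAdA
AAdd
t=8: Addd
AdAd
AAdd
AdAd
AAdA
AAdd
t=9: AAdd
dAdd
Addd
AdAd
AAdA
AAdd
t=10: dAdd
Addd
dddd
AdAd
AAdA
AAdd
t=11: dAdd
Addd
dddd
AdAd
AAAA
AdAA
t=12: dAdA
AdAA
dddA
AdAd
AAAA
AdAA
t=13: dAdA
AdAA
AddA
dAAd
dAAA
AdAA
t=14: ddAd
AddA
AddA
dAAd
dAAA
AdAA
t=15: dAdA
AdAA
AddA
dAAd
dAAA
AdAA
t=16: dAdA
AdAA
AddA
AAAd
AdAA
ddAA
t=17: dAdA
AdAA
AdAA
AddA
AddA
ddAA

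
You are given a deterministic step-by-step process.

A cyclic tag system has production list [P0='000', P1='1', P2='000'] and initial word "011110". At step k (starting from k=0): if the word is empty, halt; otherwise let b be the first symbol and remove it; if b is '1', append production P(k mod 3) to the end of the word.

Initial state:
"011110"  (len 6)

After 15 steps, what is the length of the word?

3

gen 0: "011110"  (len 6)
gen 1: "11110"  (len 5)
gen 2: "11101"  (len 5)
gen 3: "1101000"  (len 7)
gen 4: "101000000"  (len 9)
gen 5: "010000001"  (len 9)
gen 6: "10000001"  (len 8)
gen 7: "0000001000"  (len 10)
gen 8: "000001000"  (len 9)
gen 9: "00001000"  (len 8)
gen 10: "0001000"  (len 7)
gen 11: "001000"  (len 6)
gen 12: "01000"  (len 5)
gen 13: "1000"  (len 4)
gen 14: "0001"  (len 4)
gen 15: "001"  (len 3)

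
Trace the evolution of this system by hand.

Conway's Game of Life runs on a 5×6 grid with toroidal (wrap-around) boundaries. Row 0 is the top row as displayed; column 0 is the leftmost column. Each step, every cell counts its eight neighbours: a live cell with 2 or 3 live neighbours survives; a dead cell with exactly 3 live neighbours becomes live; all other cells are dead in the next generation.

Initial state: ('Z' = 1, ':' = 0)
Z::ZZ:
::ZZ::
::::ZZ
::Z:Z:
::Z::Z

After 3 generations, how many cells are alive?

4

0) Z::ZZ:
::ZZ::
::::ZZ
::Z:Z:
::Z::Z
1) :Z::ZZ
::Z:::
::Z:ZZ
::::Z:
:ZZ::Z
2) :Z:ZZZ
ZZZ:::
::::ZZ
ZZZ:Z:
:ZZZ:Z
3) :::::Z
:ZZ:::
::::Z:
::::::
::::::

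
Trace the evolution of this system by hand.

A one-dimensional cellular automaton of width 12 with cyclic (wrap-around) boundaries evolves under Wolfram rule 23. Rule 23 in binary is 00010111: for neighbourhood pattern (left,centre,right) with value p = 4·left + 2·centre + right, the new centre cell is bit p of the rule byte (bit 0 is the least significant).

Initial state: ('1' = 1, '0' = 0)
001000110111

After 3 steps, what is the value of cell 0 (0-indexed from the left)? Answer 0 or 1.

step 0: 001000110111
step 1: 111111000000
step 2: 000000111111
step 3: 111111000000

1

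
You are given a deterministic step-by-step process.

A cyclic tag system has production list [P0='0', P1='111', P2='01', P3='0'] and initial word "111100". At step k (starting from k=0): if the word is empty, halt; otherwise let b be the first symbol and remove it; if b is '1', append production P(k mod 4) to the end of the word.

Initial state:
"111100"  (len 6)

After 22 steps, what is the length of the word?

5

0) "111100"  (len 6)
1) "111000"  (len 6)
2) "11000111"  (len 8)
3) "100011101"  (len 9)
4) "000111010"  (len 9)
5) "00111010"  (len 8)
6) "0111010"  (len 7)
7) "111010"  (len 6)
8) "110100"  (len 6)
9) "101000"  (len 6)
10) "01000111"  (len 8)
11) "1000111"  (len 7)
12) "0001110"  (len 7)
13) "001110"  (len 6)
14) "01110"  (len 5)
15) "1110"  (len 4)
16) "1100"  (len 4)
17) "1000"  (len 4)
18) "000111"  (len 6)
19) "00111"  (len 5)
20) "0111"  (len 4)
21) "111"  (len 3)
22) "11111"  (len 5)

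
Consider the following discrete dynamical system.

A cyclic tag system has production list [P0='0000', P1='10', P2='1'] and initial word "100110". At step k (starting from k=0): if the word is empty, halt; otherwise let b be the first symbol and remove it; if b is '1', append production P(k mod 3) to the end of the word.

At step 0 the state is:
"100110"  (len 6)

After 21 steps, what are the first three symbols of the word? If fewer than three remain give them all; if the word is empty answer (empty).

01

[0] "100110"  (len 6)
[1] "001100000"  (len 9)
[2] "01100000"  (len 8)
[3] "1100000"  (len 7)
[4] "1000000000"  (len 10)
[5] "00000000010"  (len 11)
[6] "0000000010"  (len 10)
[7] "000000010"  (len 9)
[8] "00000010"  (len 8)
[9] "0000010"  (len 7)
[10] "000010"  (len 6)
[11] "00010"  (len 5)
[12] "0010"  (len 4)
[13] "010"  (len 3)
[14] "10"  (len 2)
[15] "01"  (len 2)
[16] "1"  (len 1)
[17] "10"  (len 2)
[18] "01"  (len 2)
[19] "1"  (len 1)
[20] "10"  (len 2)
[21] "01"  (len 2)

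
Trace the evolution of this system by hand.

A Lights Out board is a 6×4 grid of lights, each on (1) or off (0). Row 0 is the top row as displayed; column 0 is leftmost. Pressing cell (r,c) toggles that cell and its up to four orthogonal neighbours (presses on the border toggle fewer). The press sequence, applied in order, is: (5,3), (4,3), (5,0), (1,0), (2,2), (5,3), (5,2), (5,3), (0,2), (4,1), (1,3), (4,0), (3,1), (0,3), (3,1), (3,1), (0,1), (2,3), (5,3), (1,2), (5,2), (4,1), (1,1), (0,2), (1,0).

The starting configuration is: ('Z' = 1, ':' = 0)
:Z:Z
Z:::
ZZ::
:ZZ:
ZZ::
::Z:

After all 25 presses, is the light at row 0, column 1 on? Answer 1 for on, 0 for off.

k=0  :Z:Z
Z:::
ZZ::
:ZZ:
ZZ::
::Z:
k=1  :Z:Z
Z:::
ZZ::
:ZZ:
ZZ:Z
:::Z
k=2  :Z:Z
Z:::
ZZ::
:ZZZ
ZZZ:
::::
k=3  :Z:Z
Z:::
ZZ::
:ZZZ
:ZZ:
ZZ::
k=4  ZZ:Z
:Z::
:Z::
:ZZZ
:ZZ:
ZZ::
k=5  ZZ:Z
:ZZ:
::ZZ
:Z:Z
:ZZ:
ZZ::
k=6  ZZ:Z
:ZZ:
::ZZ
:Z:Z
:ZZZ
ZZZZ
k=7  ZZ:Z
:ZZ:
::ZZ
:Z:Z
:Z:Z
Z:::
k=8  ZZ:Z
:ZZ:
::ZZ
:Z:Z
:Z::
Z:ZZ
k=9  Z:Z:
:Z::
::ZZ
:Z:Z
:Z::
Z:ZZ
k=10  Z:Z:
:Z::
::ZZ
:::Z
Z:Z:
ZZZZ
k=11  Z:ZZ
:ZZZ
::Z:
:::Z
Z:Z:
ZZZZ
k=12  Z:ZZ
:ZZZ
::Z:
Z::Z
:ZZ:
:ZZZ
k=13  Z:ZZ
:ZZZ
:ZZ:
:ZZZ
::Z:
:ZZZ
k=14  Z:::
:ZZ:
:ZZ:
:ZZZ
::Z:
:ZZZ
k=15  Z:::
:ZZ:
::Z:
Z::Z
:ZZ:
:ZZZ
k=16  Z:::
:ZZ:
:ZZ:
:ZZZ
::Z:
:ZZZ
k=17  :ZZ:
::Z:
:ZZ:
:ZZZ
::Z:
:ZZZ
k=18  :ZZ:
::ZZ
:Z:Z
:ZZ:
::Z:
:ZZZ
k=19  :ZZ:
::ZZ
:Z:Z
:ZZ:
::ZZ
:Z::
k=20  :Z::
:Z::
:ZZZ
:ZZ:
::ZZ
:Z::
k=21  :Z::
:Z::
:ZZZ
:ZZ:
:::Z
::ZZ
k=22  :Z::
:Z::
:ZZZ
::Z:
ZZZZ
:ZZZ
k=23  ::::
Z:Z:
::ZZ
::Z:
ZZZZ
:ZZZ
k=24  :ZZZ
Z:::
::ZZ
::Z:
ZZZZ
:ZZZ
k=25  ZZZZ
:Z::
Z:ZZ
::Z:
ZZZZ
:ZZZ

1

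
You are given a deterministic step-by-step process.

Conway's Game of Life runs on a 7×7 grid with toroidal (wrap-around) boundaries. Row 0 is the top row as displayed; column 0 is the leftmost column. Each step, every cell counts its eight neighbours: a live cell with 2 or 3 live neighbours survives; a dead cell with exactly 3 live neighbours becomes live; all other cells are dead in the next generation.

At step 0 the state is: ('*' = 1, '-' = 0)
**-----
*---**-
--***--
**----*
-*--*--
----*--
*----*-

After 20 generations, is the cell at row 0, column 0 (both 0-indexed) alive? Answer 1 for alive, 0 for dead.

0

t=0: **-----
*---**-
--***--
**----*
-*--*--
----*--
*----*-
t=1: **--**-
*-*-***
--***--
**--**-
-*---*-
----**-
**----*
t=2: --***--
*-*----
--*----
**---**
**-----
-*--**-
-*-----
t=3: --**---
--*----
--*----
--*---*
--*-*--
-**----
-*---*-
t=4: -***---
-**----
-***---
-**----
--*----
-***---
-*-*---
t=5: *--*---
*------
*--*---
-------
-------
-*-*---
*---*--
t=6: **----*
**----*
-------
-------
-------
-------
*****--
t=7: ---*-*-
-*----*
*------
-------
-------
-***---
--**--*
t=8: *--****
*-----*
*------
-------
--*----
-*-*---
-*-----
t=9: -*--**-
-*--*--
*-----*
-------
--*----
-*-----
-*-*-**
t=10: -*-*--*
-*--*-*
*------
-------
-------
**-----
-*---**
t=11: -*--*-*
-**--**
*------
-------
-------
**----*
-*---**
t=12: -*--*--
-**--**
**----*
-------
*------
-*---**
-**----
t=13: ---*-*-
--*--**
-**--**
-*----*
*-----*
-**---*
-**--*-
t=14: -*-*-*-
****---
-**----
-**----
--*--**
--*--**
**-****
t=15: -----*-
*--**--
-------
*--*---
*-**-**
--*----
-*-*---
t=16: --**---
----*--
---**--
*****--
*-***-*
*---*-*
--*----
t=17: --**---
--*-*--
-*---*-
*-----*
-------
*-*-*-*
-**----
t=18: -------
-**-*--
**---**
*-----*
-*---*-
*-**---
*------
t=19: -*-----
-**--**
--*--*-
-------
-**----
*-*---*
-*-----
t=20: -*-----
***--**
-**--**
-**----
***----
*-*----
-**----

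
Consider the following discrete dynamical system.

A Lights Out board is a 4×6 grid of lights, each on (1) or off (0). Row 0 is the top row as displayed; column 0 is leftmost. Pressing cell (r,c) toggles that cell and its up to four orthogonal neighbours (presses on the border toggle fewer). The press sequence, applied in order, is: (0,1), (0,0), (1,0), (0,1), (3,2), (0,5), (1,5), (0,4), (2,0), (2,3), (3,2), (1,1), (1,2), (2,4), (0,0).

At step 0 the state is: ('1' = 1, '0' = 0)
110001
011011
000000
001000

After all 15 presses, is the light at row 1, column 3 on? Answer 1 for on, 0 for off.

0

[0] 110001
011011
000000
001000
[1] 001001
001011
000000
001000
[2] 111001
101011
000000
001000
[3] 011001
011011
100000
001000
[4] 100001
001011
100000
001000
[5] 100001
001011
101000
010100
[6] 100010
001010
101000
010100
[7] 100011
001001
101001
010100
[8] 100100
001011
101001
010100
[9] 100100
101011
011001
110100
[10] 100100
101111
010111
110000
[11] 100100
101111
011111
101100
[12] 110100
010111
001111
101100
[13] 111100
001011
000111
101100
[14] 111100
001001
000000
101110
[15] 001100
101001
000000
101110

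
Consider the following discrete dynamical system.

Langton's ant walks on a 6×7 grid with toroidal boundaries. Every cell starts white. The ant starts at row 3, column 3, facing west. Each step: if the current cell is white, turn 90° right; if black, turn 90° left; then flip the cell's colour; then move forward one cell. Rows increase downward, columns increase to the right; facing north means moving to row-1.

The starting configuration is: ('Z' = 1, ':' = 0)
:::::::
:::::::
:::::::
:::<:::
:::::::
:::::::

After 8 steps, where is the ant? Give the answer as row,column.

t=0: :::::::
:::::::
:::::::
:::<:::
:::::::
:::::::
t=1: :::::::
:::::::
:::^:::
:::Z:::
:::::::
:::::::
t=2: :::::::
:::::::
:::Z>::
:::Z:::
:::::::
:::::::
t=3: :::::::
:::::::
:::ZZ::
:::Zv::
:::::::
:::::::
t=4: :::::::
:::::::
:::ZZ::
:::<Z::
:::::::
:::::::
t=5: :::::::
:::::::
:::ZZ::
::::Z::
:::v:::
:::::::
t=6: :::::::
:::::::
:::ZZ::
::::Z::
::<Z:::
:::::::
t=7: :::::::
:::::::
:::ZZ::
::^:Z::
::ZZ:::
:::::::
t=8: :::::::
:::::::
:::ZZ::
::Z>Z::
::ZZ:::
:::::::

3,3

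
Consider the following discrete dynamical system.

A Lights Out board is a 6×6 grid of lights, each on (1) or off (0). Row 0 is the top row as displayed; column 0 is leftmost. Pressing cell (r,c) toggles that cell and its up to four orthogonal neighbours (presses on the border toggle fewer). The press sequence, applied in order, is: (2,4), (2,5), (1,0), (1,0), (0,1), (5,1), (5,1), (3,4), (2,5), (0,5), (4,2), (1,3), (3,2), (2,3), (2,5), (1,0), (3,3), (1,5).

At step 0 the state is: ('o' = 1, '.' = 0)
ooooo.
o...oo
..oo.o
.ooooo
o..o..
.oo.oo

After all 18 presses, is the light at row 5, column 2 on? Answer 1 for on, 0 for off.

0

gen 0: ooooo.
o...oo
..oo.o
.ooooo
o..o..
.oo.oo
gen 1: ooooo.
o....o
..o.o.
.ooo.o
o..o..
.oo.oo
gen 2: ooooo.
o.....
..o..o
.ooo..
o..o..
.oo.oo
gen 3: .oooo.
.o....
o.o..o
.ooo..
o..o..
.oo.oo
gen 4: ooooo.
o.....
..o..o
.ooo..
o..o..
.oo.oo
gen 5: ...oo.
oo....
..o..o
.ooo..
o..o..
.oo.oo
gen 6: ...oo.
oo....
..o..o
.ooo..
oo.o..
o...oo
gen 7: ...oo.
oo....
..o..o
.ooo..
o..o..
.oo.oo
gen 8: ...oo.
oo....
..o.oo
.oo.oo
o..oo.
.oo.oo
gen 9: ...oo.
oo...o
..o...
.oo.o.
o..oo.
.oo.oo
gen 10: ...o.o
oo....
..o...
.oo.o.
o..oo.
.oo.oo
gen 11: ...o.o
oo....
..o...
.o..o.
ooo.o.
.o..oo
gen 12: .....o
ooooo.
..oo..
.o..o.
ooo.o.
.o..oo
gen 13: .....o
ooooo.
...o..
..ooo.
oo..o.
.o..oo
gen 14: .....o
ooo.o.
..o.o.
..o.o.
oo..o.
.o..oo
gen 15: .....o
ooo.oo
..o..o
..o.oo
oo..o.
.o..oo
gen 16: o....o
..o.oo
o.o..o
..o.oo
oo..o.
.o..oo
gen 17: o....o
..o.oo
o.oo.o
...o.o
oo.oo.
.o..oo
gen 18: o.....
..o...
o.oo..
...o.o
oo.oo.
.o..oo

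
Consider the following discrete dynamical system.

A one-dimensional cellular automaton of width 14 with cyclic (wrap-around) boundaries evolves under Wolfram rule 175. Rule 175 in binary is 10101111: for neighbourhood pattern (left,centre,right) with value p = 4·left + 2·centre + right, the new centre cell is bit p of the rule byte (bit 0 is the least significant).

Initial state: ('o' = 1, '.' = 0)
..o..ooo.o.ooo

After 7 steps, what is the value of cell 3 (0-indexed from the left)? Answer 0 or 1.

1

t=0: ..o..ooo.o.ooo
t=1: .oo.ooo.ooooo.
t=2: oo.ooo.ooooo..
t=3: o.ooo.ooooo..o
t=4: .ooo.ooooo..oo
t=5: ooo.ooooo..oo.
t=6: oo.ooooo..oo.o
t=7: o.ooooo..oo.oo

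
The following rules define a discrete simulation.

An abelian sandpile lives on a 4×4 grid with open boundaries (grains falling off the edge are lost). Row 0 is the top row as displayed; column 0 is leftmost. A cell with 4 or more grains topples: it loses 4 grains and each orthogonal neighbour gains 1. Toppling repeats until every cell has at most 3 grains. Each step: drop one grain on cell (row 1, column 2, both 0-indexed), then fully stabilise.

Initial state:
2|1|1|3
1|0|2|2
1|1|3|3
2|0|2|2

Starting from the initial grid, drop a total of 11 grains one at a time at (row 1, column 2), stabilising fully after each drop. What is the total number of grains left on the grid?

27

gen 0: 2|1|1|3
1|0|2|2
1|1|3|3
2|0|2|2
gen 1: 2|1|1|3
1|0|3|2
1|1|3|3
2|0|2|2
gen 2: 2|1|3|0
1|1|2|1
1|2|1|1
2|0|3|3
gen 3: 2|1|3|0
1|1|3|1
1|2|1|1
2|0|3|3
gen 4: 2|2|0|1
1|2|1|2
1|2|2|1
2|0|3|3
gen 5: 2|2|0|1
1|2|2|2
1|2|2|1
2|0|3|3
gen 6: 2|2|0|1
1|2|3|2
1|2|2|1
2|0|3|3
gen 7: 2|2|1|1
1|3|0|3
1|2|3|1
2|0|3|3
gen 8: 2|2|1|1
1|3|1|3
1|2|3|1
2|0|3|3
gen 9: 2|2|1|1
1|3|2|3
1|2|3|1
2|0|3|3
gen 10: 2|2|1|1
1|3|3|3
1|2|3|1
2|0|3|3
gen 11: 2|3|2|2
2|1|3|1
2|0|3|0
2|2|1|1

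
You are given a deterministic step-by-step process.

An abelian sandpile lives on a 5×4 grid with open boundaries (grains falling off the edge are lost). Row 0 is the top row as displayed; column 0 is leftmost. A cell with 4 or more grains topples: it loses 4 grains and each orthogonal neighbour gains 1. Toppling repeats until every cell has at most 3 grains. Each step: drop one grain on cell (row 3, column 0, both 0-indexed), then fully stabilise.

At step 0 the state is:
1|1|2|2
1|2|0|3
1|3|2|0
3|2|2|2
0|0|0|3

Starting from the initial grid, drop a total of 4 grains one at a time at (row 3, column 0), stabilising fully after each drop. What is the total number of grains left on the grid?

33

step 0: 1|1|2|2
1|2|0|3
1|3|2|0
3|2|2|2
0|0|0|3
step 1: 1|1|2|2
1|2|0|3
2|3|2|0
0|3|2|2
1|0|0|3
step 2: 1|1|2|2
1|2|0|3
2|3|2|0
1|3|2|2
1|0|0|3
step 3: 1|1|2|2
1|2|0|3
2|3|2|0
2|3|2|2
1|0|0|3
step 4: 1|1|2|2
1|2|0|3
2|3|2|0
3|3|2|2
1|0|0|3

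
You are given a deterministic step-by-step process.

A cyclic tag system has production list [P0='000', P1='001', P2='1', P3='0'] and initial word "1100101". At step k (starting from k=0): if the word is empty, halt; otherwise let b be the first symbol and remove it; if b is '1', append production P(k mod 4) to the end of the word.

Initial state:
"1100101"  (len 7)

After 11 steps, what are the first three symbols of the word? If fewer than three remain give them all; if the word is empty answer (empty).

t=0: "1100101"  (len 7)
t=1: "100101000"  (len 9)
t=2: "00101000001"  (len 11)
t=3: "0101000001"  (len 10)
t=4: "101000001"  (len 9)
t=5: "01000001000"  (len 11)
t=6: "1000001000"  (len 10)
t=7: "0000010001"  (len 10)
t=8: "000010001"  (len 9)
t=9: "00010001"  (len 8)
t=10: "0010001"  (len 7)
t=11: "010001"  (len 6)

010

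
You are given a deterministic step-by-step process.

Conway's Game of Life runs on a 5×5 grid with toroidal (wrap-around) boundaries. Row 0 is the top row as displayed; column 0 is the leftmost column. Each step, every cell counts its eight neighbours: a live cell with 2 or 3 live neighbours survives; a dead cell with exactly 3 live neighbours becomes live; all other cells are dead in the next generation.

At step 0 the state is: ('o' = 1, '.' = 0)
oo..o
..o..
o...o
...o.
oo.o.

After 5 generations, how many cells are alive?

k=0  oo..o
..o..
o...o
...o.
oo.o.
k=1  ...oo
...o.
...oo
.ooo.
.o.o.
k=2  ...oo
..o..
....o
oo...
oo...
k=3  ooooo
....o
oo...
.o..o
.oo..
k=4  ....o
.....
.o..o
.....
.....
k=5  .....
o....
.....
.....
.....

1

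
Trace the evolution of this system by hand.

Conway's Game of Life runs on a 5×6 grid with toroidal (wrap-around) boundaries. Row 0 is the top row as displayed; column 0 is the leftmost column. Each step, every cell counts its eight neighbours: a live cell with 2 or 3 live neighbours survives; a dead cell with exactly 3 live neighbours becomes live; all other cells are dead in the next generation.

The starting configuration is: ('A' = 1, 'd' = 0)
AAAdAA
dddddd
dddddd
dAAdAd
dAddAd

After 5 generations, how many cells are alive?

0) AAAdAA
dddddd
dddddd
dAAdAd
dAddAd
1) AAAAAA
AAdddA
dddddd
dAAAdd
ddddAd
2) ddAAdd
dddAdd
dddddd
ddAAdd
dddddd
3) ddAAdd
ddAAdd
ddAAdd
dddddd
dddddd
4) ddAAdd
dAddAd
ddAAdd
dddddd
dddddd
5) ddAAdd
dAddAd
ddAAdd
dddddd
dddddd

6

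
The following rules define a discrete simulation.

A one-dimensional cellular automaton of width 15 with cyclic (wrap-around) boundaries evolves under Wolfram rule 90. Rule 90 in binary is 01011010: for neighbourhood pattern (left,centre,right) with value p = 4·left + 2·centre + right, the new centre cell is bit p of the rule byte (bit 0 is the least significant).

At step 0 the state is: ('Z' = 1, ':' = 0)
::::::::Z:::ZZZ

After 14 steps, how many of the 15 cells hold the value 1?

[0] ::::::::Z:::ZZZ
[1] Z::::::Z:Z:ZZ:Z
[2] ZZ::::Z::::ZZ:Z
[3] :ZZ::Z:Z::ZZZ:Z
[4] :ZZZZ:::ZZZ:Z::
[5] ZZ::ZZ:ZZ:Z::Z:
[6] ZZZZZZ:ZZ::ZZ::
[7] Z::::Z:ZZZZZZZZ
[8] ZZ::Z::Z:::::::
[9] ZZZZ:ZZ:Z:::::Z
[10] :::Z:ZZ::Z:::ZZ
[11] Z:Z::ZZZZ:Z:ZZZ
[12] Z::ZZZ::Z:::Z::
[13] :ZZZ:ZZZ:Z:Z:ZZ
[14] :Z:Z:Z:Z:::::ZZ

6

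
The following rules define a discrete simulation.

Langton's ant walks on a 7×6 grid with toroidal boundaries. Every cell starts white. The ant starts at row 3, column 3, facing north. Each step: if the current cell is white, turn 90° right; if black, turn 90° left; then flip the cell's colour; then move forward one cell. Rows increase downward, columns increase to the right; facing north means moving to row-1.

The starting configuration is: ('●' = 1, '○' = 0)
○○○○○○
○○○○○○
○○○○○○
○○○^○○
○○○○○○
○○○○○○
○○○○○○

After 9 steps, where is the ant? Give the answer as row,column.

k=0  ○○○○○○
○○○○○○
○○○○○○
○○○^○○
○○○○○○
○○○○○○
○○○○○○
k=1  ○○○○○○
○○○○○○
○○○○○○
○○○●>○
○○○○○○
○○○○○○
○○○○○○
k=2  ○○○○○○
○○○○○○
○○○○○○
○○○●●○
○○○○v○
○○○○○○
○○○○○○
k=3  ○○○○○○
○○○○○○
○○○○○○
○○○●●○
○○○<●○
○○○○○○
○○○○○○
k=4  ○○○○○○
○○○○○○
○○○○○○
○○○^●○
○○○●●○
○○○○○○
○○○○○○
k=5  ○○○○○○
○○○○○○
○○○○○○
○○<○●○
○○○●●○
○○○○○○
○○○○○○
k=6  ○○○○○○
○○○○○○
○○^○○○
○○●○●○
○○○●●○
○○○○○○
○○○○○○
k=7  ○○○○○○
○○○○○○
○○●>○○
○○●○●○
○○○●●○
○○○○○○
○○○○○○
k=8  ○○○○○○
○○○○○○
○○●●○○
○○●v●○
○○○●●○
○○○○○○
○○○○○○
k=9  ○○○○○○
○○○○○○
○○●●○○
○○<●●○
○○○●●○
○○○○○○
○○○○○○

3,2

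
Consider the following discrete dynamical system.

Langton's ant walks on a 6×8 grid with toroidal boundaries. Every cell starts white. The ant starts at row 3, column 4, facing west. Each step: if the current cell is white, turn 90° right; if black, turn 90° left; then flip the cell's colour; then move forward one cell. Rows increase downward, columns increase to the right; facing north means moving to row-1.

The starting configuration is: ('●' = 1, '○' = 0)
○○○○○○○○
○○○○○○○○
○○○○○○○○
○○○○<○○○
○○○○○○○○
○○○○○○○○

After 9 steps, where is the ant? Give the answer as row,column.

t=0: ○○○○○○○○
○○○○○○○○
○○○○○○○○
○○○○<○○○
○○○○○○○○
○○○○○○○○
t=1: ○○○○○○○○
○○○○○○○○
○○○○^○○○
○○○○●○○○
○○○○○○○○
○○○○○○○○
t=2: ○○○○○○○○
○○○○○○○○
○○○○●>○○
○○○○●○○○
○○○○○○○○
○○○○○○○○
t=3: ○○○○○○○○
○○○○○○○○
○○○○●●○○
○○○○●v○○
○○○○○○○○
○○○○○○○○
t=4: ○○○○○○○○
○○○○○○○○
○○○○●●○○
○○○○<●○○
○○○○○○○○
○○○○○○○○
t=5: ○○○○○○○○
○○○○○○○○
○○○○●●○○
○○○○○●○○
○○○○v○○○
○○○○○○○○
t=6: ○○○○○○○○
○○○○○○○○
○○○○●●○○
○○○○○●○○
○○○<●○○○
○○○○○○○○
t=7: ○○○○○○○○
○○○○○○○○
○○○○●●○○
○○○^○●○○
○○○●●○○○
○○○○○○○○
t=8: ○○○○○○○○
○○○○○○○○
○○○○●●○○
○○○●>●○○
○○○●●○○○
○○○○○○○○
t=9: ○○○○○○○○
○○○○○○○○
○○○○●●○○
○○○●●●○○
○○○●v○○○
○○○○○○○○

4,4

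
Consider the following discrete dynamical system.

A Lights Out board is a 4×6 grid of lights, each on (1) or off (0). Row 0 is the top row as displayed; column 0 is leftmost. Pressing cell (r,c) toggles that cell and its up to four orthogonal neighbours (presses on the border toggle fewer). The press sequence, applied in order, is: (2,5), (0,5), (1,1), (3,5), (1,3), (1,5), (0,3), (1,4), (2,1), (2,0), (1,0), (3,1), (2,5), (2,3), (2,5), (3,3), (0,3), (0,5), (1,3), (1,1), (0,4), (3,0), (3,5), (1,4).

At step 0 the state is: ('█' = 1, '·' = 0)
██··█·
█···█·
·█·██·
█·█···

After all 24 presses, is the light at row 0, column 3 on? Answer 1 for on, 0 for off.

[0] ██··█·
█···█·
·█·██·
█·█···
[1] ██··█·
█···██
·█·█·█
█·█··█
[2] ██···█
█···█·
·█·█·█
█·█··█
[3] █····█
·██·█·
···█·█
█·█··█
[4] █····█
·██·█·
···█··
█·█·█·
[5] █··█·█
·█·█··
······
█·█·█·
[6] █··█··
·█·███
·····█
█·█·█·
[7] █·█·█·
·█··██
·····█
█·█·█·
[8] █·█···
·█·█··
····██
█·█·█·
[9] █·█···
···█··
███·██
███·█·
[10] █·█···
█··█··
··█·██
·██·█·
[11] ··█···
·█·█··
█·█·██
·██·█·
[12] ··█···
·█·█··
███·██
█···█·
[13] ··█···
·█·█·█
███···
█···██
[14] ··█···
·█···█
██·██·
█··███
[15] ··█···
·█····
██·█·█
█··██·
[16] ··█···
·█····
██···█
█·█···
[17] ···██·
·█·█··
██···█
█·█···
[18] ···█·█
·█·█·█
██···█
█·█···
[19] ·····█
·██·██
██·█·█
█·█···
[20] ·█···█
█···██
█··█·█
█·█···
[21] ·█·██·
█····█
█··█·█
█·█···
[22] ·█·██·
█····█
···█·█
·██···
[23] ·█·██·
█····█
···█··
·██·██
[24] ·█·█··
█··██·
···██·
·██·██

1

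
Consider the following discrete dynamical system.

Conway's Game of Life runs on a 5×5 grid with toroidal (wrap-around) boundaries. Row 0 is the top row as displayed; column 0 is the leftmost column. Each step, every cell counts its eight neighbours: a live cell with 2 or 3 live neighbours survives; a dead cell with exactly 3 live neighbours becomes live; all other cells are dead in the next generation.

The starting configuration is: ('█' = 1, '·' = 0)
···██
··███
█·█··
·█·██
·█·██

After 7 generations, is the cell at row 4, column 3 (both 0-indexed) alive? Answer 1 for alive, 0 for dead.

0) ···██
··███
█·█··
·█·██
·█·██
1) ·····
███··
█····
·█···
·····
2) ·█···
██···
█·█··
·····
·····
3) ██···
█·█··
█····
·····
·····
4) ██···
█···█
·█···
·····
·····
5) ██··█
····█
█····
·····
·····
6) █···█
·█··█
·····
·····
█····
7) ·█··█
····█
·····
·····
█···█

0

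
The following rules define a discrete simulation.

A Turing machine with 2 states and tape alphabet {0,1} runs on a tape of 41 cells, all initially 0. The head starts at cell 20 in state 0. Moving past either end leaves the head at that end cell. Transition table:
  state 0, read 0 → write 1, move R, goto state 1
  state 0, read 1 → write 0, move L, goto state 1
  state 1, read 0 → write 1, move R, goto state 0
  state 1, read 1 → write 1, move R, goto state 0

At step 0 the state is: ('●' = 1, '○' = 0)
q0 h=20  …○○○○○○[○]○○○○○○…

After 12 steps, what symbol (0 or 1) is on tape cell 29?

0) q0 h=20  …○○○○○○[○]○○○○○○…
1) q1 h=21  …○○○○○●[○]○○○○○○…
2) q0 h=22  …○○○○●●[○]○○○○○○…
3) q1 h=23  …○○○●●●[○]○○○○○○…
4) q0 h=24  …○○●●●●[○]○○○○○○…
5) q1 h=25  …○●●●●●[○]○○○○○○…
6) q0 h=26  …●●●●●●[○]○○○○○○…
7) q1 h=27  …●●●●●●[○]○○○○○○…
8) q0 h=28  …●●●●●●[○]○○○○○○…
9) q1 h=29  …●●●●●●[○]○○○○○○…
10) q0 h=30  …●●●●●●[○]○○○○○○…
11) q1 h=31  …●●●●●●[○]○○○○○○…
12) q0 h=32  …●●●●●●[○]○○○○○○…

1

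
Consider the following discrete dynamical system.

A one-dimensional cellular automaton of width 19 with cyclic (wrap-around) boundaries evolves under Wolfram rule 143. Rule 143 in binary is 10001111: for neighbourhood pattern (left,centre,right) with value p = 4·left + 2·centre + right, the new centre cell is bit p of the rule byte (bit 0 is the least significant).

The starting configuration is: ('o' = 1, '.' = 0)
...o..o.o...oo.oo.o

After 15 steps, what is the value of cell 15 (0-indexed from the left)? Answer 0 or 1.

0

step 0: ...o..o.o...oo.oo.o
step 1: .ooo.oo.o.ooo..o..o
step 2: .oo..o..o.oo..oo.oo
step 3: .o..oo.oo.o..oo..o.
step 4: oo.oo..o..o.oo..oo.
step 5: o..o..oo.oo.o..oo..
step 6: o.oo.oo..o..o.oo..o
step 7: ..o..o..oo.oo.o..oo
step 8: .oo.oo.oo..o..o.oo.
step 9: oo..o..o..oo.oo.o..
step 10: o..oo.oo.oo..o..o.o
step 11: ..oo..o..o..oo.oo.o
step 12: .oo..oo.oo.oo..o..o
step 13: .o..oo..o..o..oo.oo
step 14: .o.oo..oo.oo.oo..o.
step 15: oo.o..oo..o..o..oo.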